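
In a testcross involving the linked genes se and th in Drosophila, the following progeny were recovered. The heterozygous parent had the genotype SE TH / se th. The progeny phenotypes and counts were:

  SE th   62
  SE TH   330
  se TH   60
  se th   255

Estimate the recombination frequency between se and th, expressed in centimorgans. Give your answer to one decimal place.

17.3 centimorgans

The recombinant classes are SE th and se TH: 62 + 60 = 122.
Recombination frequency = 122/707 = 0.1726 ≈ 17.3%, i.e. 17.3 centimorgans.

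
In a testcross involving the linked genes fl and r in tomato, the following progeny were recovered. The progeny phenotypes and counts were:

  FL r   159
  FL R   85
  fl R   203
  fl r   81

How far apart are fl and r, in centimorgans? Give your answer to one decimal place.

31.4 centimorgans

The two most frequent classes, FL r (159) and fl R (203), are the parental types, so the F1 was FL r / fl R.
The recombinant classes are FL R and fl r: 85 + 81 = 166.
Recombination frequency = 166/528 = 0.3144 ≈ 31.4%, i.e. 31.4 centimorgans.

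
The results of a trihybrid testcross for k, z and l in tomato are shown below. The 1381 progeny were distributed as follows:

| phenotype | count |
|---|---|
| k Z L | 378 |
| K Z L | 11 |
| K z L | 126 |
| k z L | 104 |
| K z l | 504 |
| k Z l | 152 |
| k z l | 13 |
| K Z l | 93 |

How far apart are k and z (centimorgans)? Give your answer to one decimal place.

16.0 centimorgans

The two most frequent reciprocal classes, k Z L and K z l, are the parental types, so the F1 was k Z L / K z l.
The two rarest classes, K Z L and k z l, are the double crossovers. Comparing them with the parentals, only the k allele has switched, so k is the middle locus and the order is l – k – z.
Crossovers in the k–z interval produce the single-crossover classes k z L and K Z l (104 + 93 = 197) plus the double crossovers (24).
RF(k–z) = (197 + 24) / 1381 = 221/1381 = 0.1600 → 16.0 centimorgans.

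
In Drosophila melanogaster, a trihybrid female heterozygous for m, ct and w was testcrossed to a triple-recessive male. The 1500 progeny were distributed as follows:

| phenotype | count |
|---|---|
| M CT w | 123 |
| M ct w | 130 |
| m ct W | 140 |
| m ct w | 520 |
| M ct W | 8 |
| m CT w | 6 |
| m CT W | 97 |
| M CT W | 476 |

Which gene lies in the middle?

The two most frequent reciprocal classes, M CT W and m ct w, are the parental types, so the F1 was M CT W / m ct w.
The two rarest classes, M ct W and m CT w, are the double crossovers. Comparing them with the parentals, only the ct allele has switched, so ct is the middle locus and the order is m – ct – w.

ct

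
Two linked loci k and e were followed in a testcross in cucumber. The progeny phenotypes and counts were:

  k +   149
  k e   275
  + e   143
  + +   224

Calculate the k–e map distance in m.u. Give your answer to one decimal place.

36.9 m.u.

The two most frequent classes, + + (224) and k e (275), are the parental types, so the F1 was + + / k e.
The recombinant classes are + e and k +: 143 + 149 = 292.
Recombination frequency = 292/791 = 0.3692 ≈ 36.9%, i.e. 36.9 m.u.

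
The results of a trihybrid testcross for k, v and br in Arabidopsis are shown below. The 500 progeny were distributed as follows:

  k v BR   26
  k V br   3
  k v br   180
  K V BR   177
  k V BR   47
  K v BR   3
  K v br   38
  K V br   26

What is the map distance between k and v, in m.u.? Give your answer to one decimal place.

18.2 m.u.

The two most frequent reciprocal classes, k v br and K V BR, are the parental types, so the F1 was k v br / K V BR.
The two rarest classes, k V br and K v BR, are the double crossovers. Comparing them with the parentals, only the v allele has switched, so v is the middle locus and the order is br – v – k.
Crossovers in the v–k interval produce the single-crossover classes K v br and k V BR (38 + 47 = 85) plus the double crossovers (6).
RF(v–k) = (85 + 6) / 500 = 91/500 = 0.1820 → 18.2 m.u.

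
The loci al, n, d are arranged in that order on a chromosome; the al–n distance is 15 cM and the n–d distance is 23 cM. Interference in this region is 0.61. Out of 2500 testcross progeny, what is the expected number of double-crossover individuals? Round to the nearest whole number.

34

Map distances give recombination frequencies of 0.150 and 0.230 for the two intervals.
With interference 0.61 (so coincidence = 0.39), expected double-crossover frequency = 0.150 × 0.230 × 0.39 = 0.01346.
Expected number = 0.01346 × 2500 = 33.64 ≈ 34.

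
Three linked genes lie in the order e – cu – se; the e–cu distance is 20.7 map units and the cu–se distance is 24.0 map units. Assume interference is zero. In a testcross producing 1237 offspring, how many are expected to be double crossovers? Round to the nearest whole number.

61

Map distances give recombination frequencies of 0.207 and 0.240 for the two intervals.
With no interference, expected double-crossover frequency = 0.207 × 0.240 = 0.04968.
Expected number = 0.04968 × 1237 = 61.45 ≈ 61.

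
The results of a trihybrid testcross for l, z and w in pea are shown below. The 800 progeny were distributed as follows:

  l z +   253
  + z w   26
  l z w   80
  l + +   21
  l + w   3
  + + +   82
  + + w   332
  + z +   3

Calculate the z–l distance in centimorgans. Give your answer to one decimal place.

6.6 centimorgans

The two most frequent reciprocal classes, + + w and l z +, are the parental types, so the F1 was + + w / l z +.
The two rarest classes, l + w and + z +, are the double crossovers. Comparing them with the parentals, only the l allele has switched, so l is the middle locus and the order is w – l – z.
Crossovers in the l–z interval produce the single-crossover classes + z w and l + + (26 + 21 = 47) plus the double crossovers (6).
RF(l–z) = (47 + 6) / 800 = 53/800 = 0.0663 → 6.6 centimorgans.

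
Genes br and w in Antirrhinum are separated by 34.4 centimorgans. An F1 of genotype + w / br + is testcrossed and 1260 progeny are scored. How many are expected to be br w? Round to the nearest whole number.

A map distance of 34.4 centimorgans corresponds to a recombination frequency of 0.344.
The F1 is + w / br +, so br w is a recombinant gamete class with expected frequency r/2 = 0.344/2 = 0.1720.
Expected number = 0.1720 × 1260 = 216.72 ≈ 217.

217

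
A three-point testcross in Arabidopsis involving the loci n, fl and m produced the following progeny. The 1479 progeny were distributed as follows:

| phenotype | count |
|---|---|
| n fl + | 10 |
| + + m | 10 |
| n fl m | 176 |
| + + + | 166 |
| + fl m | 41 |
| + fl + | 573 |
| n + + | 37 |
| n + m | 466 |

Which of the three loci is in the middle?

n

The two most frequent reciprocal classes, + fl + and n + m, are the parental types, so the F1 was + fl + / n + m.
The two rarest classes, n fl + and + + m, are the double crossovers. Comparing them with the parentals, only the n allele has switched, so n is the middle locus and the order is fl – n – m.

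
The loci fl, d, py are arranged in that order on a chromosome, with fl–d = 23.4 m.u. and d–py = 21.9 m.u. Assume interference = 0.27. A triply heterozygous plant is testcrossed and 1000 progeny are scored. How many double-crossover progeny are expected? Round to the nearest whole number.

37

Map distances give recombination frequencies of 0.234 and 0.219 for the two intervals.
With interference 0.27 (so coincidence = 0.73), expected double-crossover frequency = 0.234 × 0.219 × 0.73 = 0.03741.
Expected number = 0.03741 × 1000 = 37.41 ≈ 37.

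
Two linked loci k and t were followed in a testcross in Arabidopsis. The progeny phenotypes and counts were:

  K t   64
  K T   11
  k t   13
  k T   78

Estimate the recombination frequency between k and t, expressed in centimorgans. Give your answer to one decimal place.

14.5 centimorgans

The two most frequent classes, K t (64) and k T (78), are the parental types, so the F1 was K t / k T.
The recombinant classes are K T and k t: 11 + 13 = 24.
Recombination frequency = 24/166 = 0.1446 ≈ 14.5%, i.e. 14.5 centimorgans.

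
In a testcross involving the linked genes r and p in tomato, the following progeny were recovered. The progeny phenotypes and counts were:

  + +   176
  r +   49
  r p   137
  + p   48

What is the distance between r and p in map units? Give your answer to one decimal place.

The two most frequent classes, + + (176) and r p (137), are the parental types, so the F1 was + + / r p.
The recombinant classes are + p and r +: 48 + 49 = 97.
Recombination frequency = 97/410 = 0.2366 ≈ 23.7%, i.e. 23.7 map units.

23.7 map units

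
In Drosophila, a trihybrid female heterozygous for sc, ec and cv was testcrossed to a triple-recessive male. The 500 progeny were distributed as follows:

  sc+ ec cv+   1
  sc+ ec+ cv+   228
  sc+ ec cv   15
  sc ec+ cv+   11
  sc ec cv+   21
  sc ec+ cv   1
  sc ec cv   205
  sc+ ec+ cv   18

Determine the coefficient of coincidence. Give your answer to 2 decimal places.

The two most frequent reciprocal classes, sc+ ec+ cv+ and sc ec cv, are the parental types, so the F1 was sc+ ec+ cv+ / sc ec cv.
The two rarest classes, sc+ ec cv+ and sc ec+ cv, are the double crossovers. Comparing them with the parentals, only the ec allele has switched, so ec is the middle locus and the order is cv – ec – sc.
cv–ec: (39 + 2)/500 = 0.0820; ec–sc: (26 + 2)/500 = 0.0560.
Expected DCO frequency = 0.0820 × 0.0560 ≈ 0.00459; observed = 2/500 ≈ 0.00400.
Coefficient of coincidence = 0.00400/0.00459 ≈ 0.87.

0.87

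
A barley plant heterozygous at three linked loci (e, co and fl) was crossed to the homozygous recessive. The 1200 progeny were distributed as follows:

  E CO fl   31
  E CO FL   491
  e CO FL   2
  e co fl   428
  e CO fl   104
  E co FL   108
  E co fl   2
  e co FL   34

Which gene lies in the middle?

e

The two most frequent reciprocal classes, E CO FL and e co fl, are the parental types, so the F1 was E CO FL / e co fl.
The two rarest classes, e CO FL and E co fl, are the double crossovers. Comparing them with the parentals, only the e allele has switched, so e is the middle locus and the order is co – e – fl.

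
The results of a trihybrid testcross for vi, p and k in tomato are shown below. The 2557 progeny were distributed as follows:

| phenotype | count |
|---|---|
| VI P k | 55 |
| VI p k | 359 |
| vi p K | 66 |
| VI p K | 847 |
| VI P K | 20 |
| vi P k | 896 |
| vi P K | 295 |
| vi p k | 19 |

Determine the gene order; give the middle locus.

The two most frequent reciprocal classes, VI p K and vi P k, are the parental types, so the F1 was VI p K / vi P k.
The two rarest classes, VI P K and vi p k, are the double crossovers. Comparing them with the parentals, only the p allele has switched, so p is the middle locus and the order is vi – p – k.

p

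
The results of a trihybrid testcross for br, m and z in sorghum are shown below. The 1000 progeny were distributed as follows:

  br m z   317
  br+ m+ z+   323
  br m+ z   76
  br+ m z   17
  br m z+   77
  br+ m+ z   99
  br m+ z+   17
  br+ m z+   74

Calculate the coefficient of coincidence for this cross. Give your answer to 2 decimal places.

The two most frequent reciprocal classes, br m z and br+ m+ z+, are the parental types, so the F1 was br m z / br+ m+ z+.
The two rarest classes, br+ m z and br m+ z+, are the double crossovers. Comparing them with the parentals, only the br allele has switched, so br is the middle locus and the order is m – br – z.
m–br: (150 + 34)/1000 = 0.1840; br–z: (176 + 34)/1000 = 0.2100.
Expected DCO frequency = 0.1840 × 0.2100 ≈ 0.03864; observed = 34/1000 ≈ 0.03400.
Coefficient of coincidence = 0.03400/0.03864 ≈ 0.88.

0.88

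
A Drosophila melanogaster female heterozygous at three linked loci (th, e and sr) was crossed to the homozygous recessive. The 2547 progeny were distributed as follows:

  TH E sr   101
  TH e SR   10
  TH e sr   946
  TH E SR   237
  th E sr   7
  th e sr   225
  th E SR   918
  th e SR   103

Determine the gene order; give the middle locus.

The two most frequent reciprocal classes, th E SR and TH e sr, are the parental types, so the F1 was th E SR / TH e sr.
The two rarest classes, th E sr and TH e SR, are the double crossovers. Comparing them with the parentals, only the sr allele has switched, so sr is the middle locus and the order is th – sr – e.

sr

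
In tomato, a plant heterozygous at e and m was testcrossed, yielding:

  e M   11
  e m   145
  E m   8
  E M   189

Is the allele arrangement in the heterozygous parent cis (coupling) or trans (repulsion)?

The two most frequent classes are E M (189) and e m (145); these are the parental (non-recombinant) types.
So the F1 carried E M on one chromosome and e m on the other — the recessive alleles are on the same chromosome (cis / coupling).

cis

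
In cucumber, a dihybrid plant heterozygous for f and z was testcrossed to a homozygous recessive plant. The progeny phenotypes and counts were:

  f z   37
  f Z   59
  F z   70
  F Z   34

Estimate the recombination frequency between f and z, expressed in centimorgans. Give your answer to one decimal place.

The two most frequent classes, F z (70) and f Z (59), are the parental types, so the F1 was F z / f Z.
The recombinant classes are F Z and f z: 34 + 37 = 71.
Recombination frequency = 71/200 = 0.3550 ≈ 35.5%, i.e. 35.5 centimorgans.

35.5 centimorgans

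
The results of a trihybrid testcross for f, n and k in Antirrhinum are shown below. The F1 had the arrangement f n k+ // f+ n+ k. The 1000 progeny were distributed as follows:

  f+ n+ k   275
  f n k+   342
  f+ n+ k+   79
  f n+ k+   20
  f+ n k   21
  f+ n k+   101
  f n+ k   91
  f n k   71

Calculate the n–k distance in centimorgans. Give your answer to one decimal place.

The two rarest classes, f n+ k+ and f+ n k, are the double crossovers. Comparing them with the parentals, only the n allele has switched, so n is the middle locus and the order is f – n – k.
Crossovers in the n–k interval produce the single-crossover classes f n k and f+ n+ k+ (71 + 79 = 150) plus the double crossovers (41).
RF(n–k) = (150 + 41) / 1000 = 191/1000 = 0.1910 → 19.1 centimorgans.

19.1 centimorgans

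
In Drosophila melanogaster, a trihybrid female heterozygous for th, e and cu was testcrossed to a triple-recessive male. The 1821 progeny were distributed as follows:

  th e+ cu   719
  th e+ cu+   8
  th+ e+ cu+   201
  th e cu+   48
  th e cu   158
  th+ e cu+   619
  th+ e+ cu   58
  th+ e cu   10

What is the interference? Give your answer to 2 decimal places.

The two most frequent reciprocal classes, th+ e cu+ and th e+ cu, are the parental types, so the F1 was th+ e cu+ / th e+ cu.
The two rarest classes, th+ e cu and th e+ cu+, are the double crossovers. Comparing them with the parentals, only the cu allele has switched, so cu is the middle locus and the order is e – cu – th.
e–cu: (359 + 18)/1821 = 0.2070; cu–th: (106 + 18)/1821 = 0.0681.
Expected DCO frequency = 0.2070 × 0.0681 ≈ 0.01410; observed = 18/1821 ≈ 0.00988.
Coefficient of coincidence = 0.00988/0.01410 ≈ 0.70; interference = 1 − 0.70 = 0.30.

0.30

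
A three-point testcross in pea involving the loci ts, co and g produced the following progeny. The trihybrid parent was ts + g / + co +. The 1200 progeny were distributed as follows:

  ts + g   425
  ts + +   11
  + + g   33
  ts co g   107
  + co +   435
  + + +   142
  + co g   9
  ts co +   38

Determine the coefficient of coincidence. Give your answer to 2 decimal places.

0.98

The two rarest classes, ts + + and + co g, are the double crossovers. Comparing them with the parentals, only the g allele has switched, so g is the middle locus and the order is co – g – ts.
co–g: (249 + 20)/1200 = 0.2242; g–ts: (71 + 20)/1200 = 0.0758.
Expected DCO frequency = 0.2242 × 0.0758 ≈ 0.01699; observed = 20/1200 ≈ 0.01667.
Coefficient of coincidence = 0.01667/0.01699 ≈ 0.98.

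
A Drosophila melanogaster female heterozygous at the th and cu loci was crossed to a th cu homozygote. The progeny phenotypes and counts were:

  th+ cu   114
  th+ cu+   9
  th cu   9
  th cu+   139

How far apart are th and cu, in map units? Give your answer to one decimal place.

6.6 map units

The two most frequent classes, th+ cu (114) and th cu+ (139), are the parental types, so the F1 was th+ cu / th cu+.
The recombinant classes are th+ cu+ and th cu: 9 + 9 = 18.
Recombination frequency = 18/271 = 0.0664 ≈ 6.6%, i.e. 6.6 map units.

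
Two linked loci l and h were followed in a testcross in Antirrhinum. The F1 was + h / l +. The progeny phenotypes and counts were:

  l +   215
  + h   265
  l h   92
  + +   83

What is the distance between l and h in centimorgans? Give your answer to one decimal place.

26.7 centimorgans

The recombinant classes are + + and l h: 83 + 92 = 175.
Recombination frequency = 175/655 = 0.2672 ≈ 26.7%, i.e. 26.7 centimorgans.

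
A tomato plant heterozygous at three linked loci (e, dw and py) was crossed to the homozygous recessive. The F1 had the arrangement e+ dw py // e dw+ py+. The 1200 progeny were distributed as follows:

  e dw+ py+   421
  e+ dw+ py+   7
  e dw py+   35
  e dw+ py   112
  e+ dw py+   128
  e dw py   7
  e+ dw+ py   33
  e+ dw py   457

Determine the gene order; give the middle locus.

e

The two rarest classes, e dw py and e+ dw+ py+, are the double crossovers. Comparing them with the parentals, only the e allele has switched, so e is the middle locus and the order is dw – e – py.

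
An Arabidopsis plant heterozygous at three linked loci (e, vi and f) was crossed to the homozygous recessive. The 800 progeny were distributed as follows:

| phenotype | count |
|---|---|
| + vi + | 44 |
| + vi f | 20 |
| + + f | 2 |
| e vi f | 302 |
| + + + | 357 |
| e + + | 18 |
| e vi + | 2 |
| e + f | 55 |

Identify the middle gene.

f

The two most frequent reciprocal classes, + + + and e vi f, are the parental types, so the F1 was + + + / e vi f.
The two rarest classes, + + f and e vi +, are the double crossovers. Comparing them with the parentals, only the f allele has switched, so f is the middle locus and the order is e – f – vi.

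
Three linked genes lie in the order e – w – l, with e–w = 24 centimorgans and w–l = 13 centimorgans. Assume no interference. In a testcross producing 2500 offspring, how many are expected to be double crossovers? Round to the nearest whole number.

78

Map distances give recombination frequencies of 0.240 and 0.130 for the two intervals.
With no interference, expected double-crossover frequency = 0.240 × 0.130 = 0.03120.
Expected number = 0.03120 × 2500 = 78.00 ≈ 78.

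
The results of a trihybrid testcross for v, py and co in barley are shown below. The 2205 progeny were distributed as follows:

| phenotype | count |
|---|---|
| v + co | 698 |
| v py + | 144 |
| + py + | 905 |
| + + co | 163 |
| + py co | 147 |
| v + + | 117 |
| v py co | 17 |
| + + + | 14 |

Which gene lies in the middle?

The two most frequent reciprocal classes, + py + and v + co, are the parental types, so the F1 was + py + / v + co.
The two rarest classes, + + + and v py co, are the double crossovers. Comparing them with the parentals, only the py allele has switched, so py is the middle locus and the order is co – py – v.

py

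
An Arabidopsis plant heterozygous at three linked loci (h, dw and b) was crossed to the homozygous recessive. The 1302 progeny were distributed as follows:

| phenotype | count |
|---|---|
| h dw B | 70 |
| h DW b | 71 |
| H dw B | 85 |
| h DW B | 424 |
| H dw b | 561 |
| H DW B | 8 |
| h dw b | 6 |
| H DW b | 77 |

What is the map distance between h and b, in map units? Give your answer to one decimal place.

13.1 map units

The two most frequent reciprocal classes, H dw b and h DW B, are the parental types, so the F1 was H dw b / h DW B.
The two rarest classes, h dw b and H DW B, are the double crossovers. Comparing them with the parentals, only the h allele has switched, so h is the middle locus and the order is b – h – dw.
Crossovers in the b–h interval produce the single-crossover classes H dw B and h DW b (85 + 71 = 156) plus the double crossovers (14).
RF(b–h) = (156 + 14) / 1302 = 170/1302 = 0.1306 → 13.1 map units.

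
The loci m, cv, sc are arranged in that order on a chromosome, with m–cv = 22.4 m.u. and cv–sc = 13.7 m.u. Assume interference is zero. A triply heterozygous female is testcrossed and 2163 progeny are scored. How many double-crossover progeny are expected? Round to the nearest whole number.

Map distances give recombination frequencies of 0.224 and 0.137 for the two intervals.
With no interference, expected double-crossover frequency = 0.224 × 0.137 = 0.03069.
Expected number = 0.03069 × 2163 = 66.38 ≈ 66.

66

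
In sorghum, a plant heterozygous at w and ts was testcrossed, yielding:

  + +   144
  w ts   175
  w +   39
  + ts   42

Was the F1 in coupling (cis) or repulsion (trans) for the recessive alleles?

cis

The two most frequent classes are + + (144) and w ts (175); these are the parental (non-recombinant) types.
So the F1 carried + + on one chromosome and w ts on the other — the recessive alleles are on the same chromosome (cis / coupling).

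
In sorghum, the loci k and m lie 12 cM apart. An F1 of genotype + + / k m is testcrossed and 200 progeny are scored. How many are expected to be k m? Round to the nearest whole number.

A map distance of 12 cM corresponds to a recombination frequency of 0.120.
The F1 is + + / k m, so k m is a parental gamete class with expected frequency (1 − r)/2 = 0.880/2 = 0.4400.
Expected number = 0.4400 × 200 = 88.00 ≈ 88.

88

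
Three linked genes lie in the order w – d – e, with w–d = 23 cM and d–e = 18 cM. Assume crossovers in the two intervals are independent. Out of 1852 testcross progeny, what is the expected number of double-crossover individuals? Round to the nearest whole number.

Map distances give recombination frequencies of 0.230 and 0.180 for the two intervals.
With no interference, expected double-crossover frequency = 0.230 × 0.180 = 0.04140.
Expected number = 0.04140 × 1852 = 76.67 ≈ 77.

77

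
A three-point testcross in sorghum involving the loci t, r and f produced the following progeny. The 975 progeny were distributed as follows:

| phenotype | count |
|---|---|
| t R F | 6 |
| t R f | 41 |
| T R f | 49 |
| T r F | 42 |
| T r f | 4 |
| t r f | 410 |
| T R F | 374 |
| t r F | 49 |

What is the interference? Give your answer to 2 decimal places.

0.03

The two most frequent reciprocal classes, T R F and t r f, are the parental types, so the F1 was T R F / t r f.
The two rarest classes, t R F and T r f, are the double crossovers. Comparing them with the parentals, only the t allele has switched, so t is the middle locus and the order is r – t – f.
r–t: (83 + 10)/975 = 0.0954; t–f: (98 + 10)/975 = 0.1108.
Expected DCO frequency = 0.0954 × 0.1108 ≈ 0.01057; observed = 10/975 ≈ 0.01026.
Coefficient of coincidence = 0.01026/0.01057 ≈ 0.97; interference = 1 − 0.97 = 0.03.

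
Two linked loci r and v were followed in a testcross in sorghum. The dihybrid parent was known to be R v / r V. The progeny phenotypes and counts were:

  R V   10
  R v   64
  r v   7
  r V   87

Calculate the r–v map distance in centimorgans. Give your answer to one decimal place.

10.1 centimorgans

The recombinant classes are R V and r v: 10 + 7 = 17.
Recombination frequency = 17/168 = 0.1012 ≈ 10.1%, i.e. 10.1 centimorgans.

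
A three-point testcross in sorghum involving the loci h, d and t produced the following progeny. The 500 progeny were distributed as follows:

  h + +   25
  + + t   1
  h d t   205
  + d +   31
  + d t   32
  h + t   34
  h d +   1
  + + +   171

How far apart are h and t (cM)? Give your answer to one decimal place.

11.8 cM

The two most frequent reciprocal classes, h d t and + + +, are the parental types, so the F1 was h d t / + + +.
The two rarest classes, h d + and + + t, are the double crossovers. Comparing them with the parentals, only the t allele has switched, so t is the middle locus and the order is h – t – d.
Crossovers in the h–t interval produce the single-crossover classes + d t and h + + (32 + 25 = 57) plus the double crossovers (2).
RF(h–t) = (57 + 2) / 500 = 59/500 = 0.1180 → 11.8 cM.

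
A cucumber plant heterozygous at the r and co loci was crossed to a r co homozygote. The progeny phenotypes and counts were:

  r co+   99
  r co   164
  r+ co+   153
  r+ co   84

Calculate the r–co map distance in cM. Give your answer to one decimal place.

36.6 cM

The two most frequent classes, r+ co+ (153) and r co (164), are the parental types, so the F1 was r+ co+ / r co.
The recombinant classes are r+ co and r co+: 84 + 99 = 183.
Recombination frequency = 183/500 = 0.3660 ≈ 36.6%, i.e. 36.6 cM.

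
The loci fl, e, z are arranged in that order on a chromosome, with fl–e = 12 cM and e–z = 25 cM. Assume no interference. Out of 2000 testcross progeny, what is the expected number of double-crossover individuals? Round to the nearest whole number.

Map distances give recombination frequencies of 0.120 and 0.250 for the two intervals.
With no interference, expected double-crossover frequency = 0.120 × 0.250 = 0.03000.
Expected number = 0.03000 × 2000 = 60.00 ≈ 60.

60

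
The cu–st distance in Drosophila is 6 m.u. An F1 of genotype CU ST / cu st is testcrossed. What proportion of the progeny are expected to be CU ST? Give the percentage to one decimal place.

47.0%

A map distance of 6 m.u. corresponds to a recombination frequency of 0.060.
The F1 is CU ST / cu st, so CU ST is a parental gamete class with expected frequency (1 − r)/2 = 0.940/2 = 0.4700.
That is 0.4700 = 47.0% of the progeny.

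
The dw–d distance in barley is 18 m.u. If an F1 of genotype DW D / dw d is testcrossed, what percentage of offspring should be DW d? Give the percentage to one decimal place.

A map distance of 18 m.u. corresponds to a recombination frequency of 0.180.
The F1 is DW D / dw d, so DW d is a recombinant gamete class with expected frequency r/2 = 0.180/2 = 0.0900.
That is 0.0900 = 9.0% of the progeny.

9.0%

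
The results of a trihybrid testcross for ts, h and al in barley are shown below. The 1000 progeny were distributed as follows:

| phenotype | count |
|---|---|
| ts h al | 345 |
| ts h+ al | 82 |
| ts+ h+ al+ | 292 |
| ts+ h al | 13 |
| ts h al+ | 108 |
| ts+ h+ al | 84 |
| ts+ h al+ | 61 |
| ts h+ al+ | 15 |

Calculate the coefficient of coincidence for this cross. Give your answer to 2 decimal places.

0.74

The two most frequent reciprocal classes, ts h al and ts+ h+ al+, are the parental types, so the F1 was ts h al / ts+ h+ al+.
The two rarest classes, ts+ h al and ts h+ al+, are the double crossovers. Comparing them with the parentals, only the ts allele has switched, so ts is the middle locus and the order is h – ts – al.
h–ts: (143 + 28)/1000 = 0.1710; ts–al: (192 + 28)/1000 = 0.2200.
Expected DCO frequency = 0.1710 × 0.2200 ≈ 0.03762; observed = 28/1000 ≈ 0.02800.
Coefficient of coincidence = 0.02800/0.03762 ≈ 0.74.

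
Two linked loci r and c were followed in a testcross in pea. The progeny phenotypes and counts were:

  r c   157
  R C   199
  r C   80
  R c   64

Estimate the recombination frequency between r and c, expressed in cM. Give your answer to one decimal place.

The two most frequent classes, R C (199) and r c (157), are the parental types, so the F1 was R C / r c.
The recombinant classes are R c and r C: 64 + 80 = 144.
Recombination frequency = 144/500 = 0.2880 ≈ 28.8%, i.e. 28.8 cM.

28.8 cM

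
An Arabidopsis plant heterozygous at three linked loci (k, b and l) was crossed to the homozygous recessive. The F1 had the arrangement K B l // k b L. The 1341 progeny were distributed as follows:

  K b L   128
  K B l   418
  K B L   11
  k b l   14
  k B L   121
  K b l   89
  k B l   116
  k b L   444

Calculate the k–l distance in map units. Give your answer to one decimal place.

20.1 map units

The two rarest classes, K B L and k b l, are the double crossovers. Comparing them with the parentals, only the l allele has switched, so l is the middle locus and the order is k – l – b.
Crossovers in the k–l interval produce the single-crossover classes k B l and K b L (116 + 128 = 244) plus the double crossovers (25).
RF(k–l) = (244 + 25) / 1341 = 269/1341 = 0.2006 → 20.1 map units.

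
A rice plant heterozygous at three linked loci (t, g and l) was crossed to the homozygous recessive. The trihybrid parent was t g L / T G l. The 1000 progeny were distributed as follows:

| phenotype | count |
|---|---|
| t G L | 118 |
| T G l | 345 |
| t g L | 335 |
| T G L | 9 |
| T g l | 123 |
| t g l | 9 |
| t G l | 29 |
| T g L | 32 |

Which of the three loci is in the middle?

The two rarest classes, t g l and T G L, are the double crossovers. Comparing them with the parentals, only the l allele has switched, so l is the middle locus and the order is g – l – t.

l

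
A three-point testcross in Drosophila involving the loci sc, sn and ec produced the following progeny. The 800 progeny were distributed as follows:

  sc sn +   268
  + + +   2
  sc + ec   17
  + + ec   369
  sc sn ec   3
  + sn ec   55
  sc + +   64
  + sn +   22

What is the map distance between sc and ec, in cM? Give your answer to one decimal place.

The two most frequent reciprocal classes, sc sn + and + + ec, are the parental types, so the F1 was sc sn + / + + ec.
The two rarest classes, sc sn ec and + + +, are the double crossovers. Comparing them with the parentals, only the ec allele has switched, so ec is the middle locus and the order is sc – ec – sn.
Crossovers in the sc–ec interval produce the single-crossover classes + sn + and sc + ec (22 + 17 = 39) plus the double crossovers (5).
RF(sc–ec) = (39 + 5) / 800 = 44/800 = 0.0550 → 5.5 cM.

5.5 cM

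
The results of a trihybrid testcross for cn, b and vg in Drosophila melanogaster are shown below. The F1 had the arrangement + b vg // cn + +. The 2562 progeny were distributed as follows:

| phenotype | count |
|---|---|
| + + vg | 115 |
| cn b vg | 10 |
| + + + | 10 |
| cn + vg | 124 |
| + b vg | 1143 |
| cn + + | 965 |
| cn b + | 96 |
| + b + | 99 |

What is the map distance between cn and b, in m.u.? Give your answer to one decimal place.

9.0 m.u.

The two rarest classes, cn b vg and + + +, are the double crossovers. Comparing them with the parentals, only the cn allele has switched, so cn is the middle locus and the order is vg – cn – b.
Crossovers in the cn–b interval produce the single-crossover classes + + vg and cn b + (115 + 96 = 211) plus the double crossovers (20).
RF(cn–b) = (211 + 20) / 2562 = 231/2562 = 0.0902 → 9.0 m.u.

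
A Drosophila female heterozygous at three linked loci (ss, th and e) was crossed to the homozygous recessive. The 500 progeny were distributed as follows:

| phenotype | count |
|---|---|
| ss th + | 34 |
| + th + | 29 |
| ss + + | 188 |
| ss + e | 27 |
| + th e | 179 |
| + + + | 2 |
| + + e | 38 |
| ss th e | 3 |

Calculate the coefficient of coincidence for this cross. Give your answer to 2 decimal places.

The two most frequent reciprocal classes, ss + + and + th e, are the parental types, so the F1 was ss + + / + th e.
The two rarest classes, + + + and ss th e, are the double crossovers. Comparing them with the parentals, only the ss allele has switched, so ss is the middle locus and the order is th – ss – e.
th–ss: (72 + 5)/500 = 0.1540; ss–e: (56 + 5)/500 = 0.1220.
Expected DCO frequency = 0.1540 × 0.1220 ≈ 0.01879; observed = 5/500 ≈ 0.01000.
Coefficient of coincidence = 0.01000/0.01879 ≈ 0.53.

0.53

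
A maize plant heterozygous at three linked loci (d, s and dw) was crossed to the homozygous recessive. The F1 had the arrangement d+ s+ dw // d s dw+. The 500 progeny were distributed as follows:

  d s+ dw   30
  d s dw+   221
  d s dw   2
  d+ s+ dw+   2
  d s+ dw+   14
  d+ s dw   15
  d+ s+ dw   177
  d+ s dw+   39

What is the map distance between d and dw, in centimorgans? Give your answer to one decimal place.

The two rarest classes, d+ s+ dw+ and d s dw, are the double crossovers. Comparing them with the parentals, only the dw allele has switched, so dw is the middle locus and the order is d – dw – s.
Crossovers in the d–dw interval produce the single-crossover classes d s+ dw and d+ s dw+ (30 + 39 = 69) plus the double crossovers (4).
RF(d–dw) = (69 + 4) / 500 = 73/500 = 0.1460 → 14.6 centimorgans.

14.6 centimorgans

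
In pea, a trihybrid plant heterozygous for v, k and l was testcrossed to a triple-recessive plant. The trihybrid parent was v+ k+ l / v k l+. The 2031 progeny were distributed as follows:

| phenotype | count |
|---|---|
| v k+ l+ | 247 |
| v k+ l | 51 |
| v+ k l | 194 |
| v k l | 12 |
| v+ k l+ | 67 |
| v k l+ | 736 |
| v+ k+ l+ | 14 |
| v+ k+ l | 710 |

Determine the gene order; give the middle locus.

The two rarest classes, v+ k+ l+ and v k l, are the double crossovers. Comparing them with the parentals, only the l allele has switched, so l is the middle locus and the order is v – l – k.

l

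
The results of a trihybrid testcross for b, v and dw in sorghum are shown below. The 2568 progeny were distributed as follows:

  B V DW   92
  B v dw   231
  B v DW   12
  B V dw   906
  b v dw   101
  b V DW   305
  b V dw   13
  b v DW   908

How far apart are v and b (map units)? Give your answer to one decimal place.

21.8 map units

The two most frequent reciprocal classes, b v DW and B V dw, are the parental types, so the F1 was b v DW / B V dw.
The two rarest classes, B v DW and b V dw, are the double crossovers. Comparing them with the parentals, only the b allele has switched, so b is the middle locus and the order is dw – b – v.
Crossovers in the b–v interval produce the single-crossover classes b V DW and B v dw (305 + 231 = 536) plus the double crossovers (25).
RF(b–v) = (536 + 25) / 2568 = 561/2568 = 0.2185 → 21.8 map units.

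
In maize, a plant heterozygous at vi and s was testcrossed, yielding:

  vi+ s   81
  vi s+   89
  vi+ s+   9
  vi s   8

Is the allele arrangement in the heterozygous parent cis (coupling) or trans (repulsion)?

The two most frequent classes are vi+ s (81) and vi s+ (89); these are the parental (non-recombinant) types.
So the F1 carried vi+ s on one chromosome and vi s+ on the other — the recessive alleles are on opposite chromosomes (trans / repulsion).

trans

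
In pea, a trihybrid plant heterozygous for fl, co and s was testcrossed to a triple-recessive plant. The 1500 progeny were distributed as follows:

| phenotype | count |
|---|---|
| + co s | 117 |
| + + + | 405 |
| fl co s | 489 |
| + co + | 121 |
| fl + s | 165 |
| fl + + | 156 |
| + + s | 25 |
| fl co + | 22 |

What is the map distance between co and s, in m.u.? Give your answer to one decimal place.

22.2 m.u.

The two most frequent reciprocal classes, + + + and fl co s, are the parental types, so the F1 was + + + / fl co s.
The two rarest classes, + + s and fl co +, are the double crossovers. Comparing them with the parentals, only the s allele has switched, so s is the middle locus and the order is co – s – fl.
Crossovers in the co–s interval produce the single-crossover classes + co + and fl + s (121 + 165 = 286) plus the double crossovers (47).
RF(co–s) = (286 + 47) / 1500 = 333/1500 = 0.2220 → 22.2 m.u.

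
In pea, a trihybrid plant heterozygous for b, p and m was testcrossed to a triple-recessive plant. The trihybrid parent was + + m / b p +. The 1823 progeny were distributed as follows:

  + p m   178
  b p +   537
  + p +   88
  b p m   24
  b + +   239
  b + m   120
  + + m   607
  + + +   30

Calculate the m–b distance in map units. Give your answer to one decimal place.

The two rarest classes, + + + and b p m, are the double crossovers. Comparing them with the parentals, only the m allele has switched, so m is the middle locus and the order is p – m – b.
Crossovers in the m–b interval produce the single-crossover classes b + m and + p + (120 + 88 = 208) plus the double crossovers (54).
RF(m–b) = (208 + 54) / 1823 = 262/1823 = 0.1437 → 14.4 map units.

14.4 map units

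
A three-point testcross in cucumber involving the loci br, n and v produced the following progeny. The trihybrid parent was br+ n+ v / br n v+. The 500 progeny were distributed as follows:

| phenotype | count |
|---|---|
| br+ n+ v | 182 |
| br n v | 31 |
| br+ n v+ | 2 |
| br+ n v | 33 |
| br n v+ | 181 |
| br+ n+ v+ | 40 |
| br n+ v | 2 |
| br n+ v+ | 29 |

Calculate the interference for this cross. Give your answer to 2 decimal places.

The two rarest classes, br n+ v and br+ n v+, are the double crossovers. Comparing them with the parentals, only the br allele has switched, so br is the middle locus and the order is v – br – n.
v–br: (71 + 4)/500 = 0.1500; br–n: (62 + 4)/500 = 0.1320.
Expected DCO frequency = 0.1500 × 0.1320 ≈ 0.01980; observed = 4/500 ≈ 0.00800.
Coefficient of coincidence = 0.00800/0.01980 ≈ 0.40; interference = 1 − 0.40 = 0.60.

0.60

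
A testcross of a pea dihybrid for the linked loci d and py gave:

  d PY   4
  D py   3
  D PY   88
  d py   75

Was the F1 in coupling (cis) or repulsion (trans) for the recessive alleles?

cis

The two most frequent classes are D PY (88) and d py (75); these are the parental (non-recombinant) types.
So the F1 carried D PY on one chromosome and d py on the other — the recessive alleles are on the same chromosome (cis / coupling).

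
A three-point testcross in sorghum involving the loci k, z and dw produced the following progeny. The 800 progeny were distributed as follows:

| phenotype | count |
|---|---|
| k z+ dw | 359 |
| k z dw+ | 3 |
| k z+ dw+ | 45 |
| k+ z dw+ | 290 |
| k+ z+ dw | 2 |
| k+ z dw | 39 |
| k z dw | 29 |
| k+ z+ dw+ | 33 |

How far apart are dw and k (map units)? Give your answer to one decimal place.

11.1 map units

The two most frequent reciprocal classes, k+ z dw+ and k z+ dw, are the parental types, so the F1 was k+ z dw+ / k z+ dw.
The two rarest classes, k z dw+ and k+ z+ dw, are the double crossovers. Comparing them with the parentals, only the k allele has switched, so k is the middle locus and the order is z – k – dw.
Crossovers in the k–dw interval produce the single-crossover classes k+ z dw and k z+ dw+ (39 + 45 = 84) plus the double crossovers (5).
RF(k–dw) = (84 + 5) / 800 = 89/800 = 0.1113 → 11.1 map units.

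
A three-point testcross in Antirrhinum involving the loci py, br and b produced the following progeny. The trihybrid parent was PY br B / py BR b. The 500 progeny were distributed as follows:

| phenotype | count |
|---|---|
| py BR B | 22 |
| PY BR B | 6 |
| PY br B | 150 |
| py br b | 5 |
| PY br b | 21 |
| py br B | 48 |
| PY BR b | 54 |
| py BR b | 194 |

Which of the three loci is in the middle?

br

The two rarest classes, PY BR B and py br b, are the double crossovers. Comparing them with the parentals, only the br allele has switched, so br is the middle locus and the order is b – br – py.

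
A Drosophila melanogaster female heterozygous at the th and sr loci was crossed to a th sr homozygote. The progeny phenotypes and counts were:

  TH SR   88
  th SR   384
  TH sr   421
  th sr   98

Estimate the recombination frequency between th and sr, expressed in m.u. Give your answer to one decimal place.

18.8 m.u.

The two most frequent classes, TH sr (421) and th SR (384), are the parental types, so the F1 was TH sr / th SR.
The recombinant classes are TH SR and th sr: 88 + 98 = 186.
Recombination frequency = 186/991 = 0.1877 ≈ 18.8%, i.e. 18.8 m.u.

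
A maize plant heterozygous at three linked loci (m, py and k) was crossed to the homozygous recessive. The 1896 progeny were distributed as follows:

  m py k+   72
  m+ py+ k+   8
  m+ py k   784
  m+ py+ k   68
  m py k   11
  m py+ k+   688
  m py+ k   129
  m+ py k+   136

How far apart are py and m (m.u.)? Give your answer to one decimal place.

The two most frequent reciprocal classes, m py+ k+ and m+ py k, are the parental types, so the F1 was m py+ k+ / m+ py k.
The two rarest classes, m+ py+ k+ and m py k, are the double crossovers. Comparing them with the parentals, only the m allele has switched, so m is the middle locus and the order is k – m – py.
Crossovers in the m–py interval produce the single-crossover classes m py k+ and m+ py+ k (72 + 68 = 140) plus the double crossovers (19).
RF(m–py) = (140 + 19) / 1896 = 159/1896 = 0.0839 → 8.4 m.u.

8.4 m.u.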